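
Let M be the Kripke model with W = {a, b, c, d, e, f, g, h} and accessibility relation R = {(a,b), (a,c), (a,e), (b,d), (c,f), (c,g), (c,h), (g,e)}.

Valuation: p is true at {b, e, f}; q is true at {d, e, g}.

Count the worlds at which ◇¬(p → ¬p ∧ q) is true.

a: successors {b, c, e}; ¬(p → ¬p ∧ q) there: b:T, c:F, e:T. ✓
b: successors {d}; ¬(p → ¬p ∧ q) there: d:F. ✗
c: successors {f, g, h}; ¬(p → ¬p ∧ q) there: f:T, g:F, h:F. ✓
d: no successors, so ◇¬(p → ¬p ∧ q) fails. ✗
e: no successors, so ◇¬(p → ¬p ∧ q) fails. ✗
f: no successors, so ◇¬(p → ¬p ∧ q) fails. ✗
g: successors {e}; ¬(p → ¬p ∧ q) there: e:T. ✓
h: no successors, so ◇¬(p → ¬p ∧ q) fails. ✗
Satisfying worlds: {a, c, g}.

3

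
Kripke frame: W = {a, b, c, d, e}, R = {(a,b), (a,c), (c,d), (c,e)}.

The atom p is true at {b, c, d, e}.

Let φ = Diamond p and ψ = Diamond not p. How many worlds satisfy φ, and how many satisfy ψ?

2 and 0

For Diamond p:
a: successors {b, c}; p there: b:T, c:T. ✓
b: no successors, so Diamond p fails. ✗
c: successors {d, e}; p there: d:T, e:T. ✓
d: no successors, so Diamond p fails. ✗
e: no successors, so Diamond p fails. ✗
— 2 worlds.
For Diamond not p:
a: successors {b, c}; not p there: b:F, c:F. ✗
b: no successors, so Diamond not p fails. ✗
c: successors {d, e}; not p there: d:F, e:F. ✗
d: no successors, so Diamond not p fails. ✗
e: no successors, so Diamond not p fails. ✗
— 0 worlds.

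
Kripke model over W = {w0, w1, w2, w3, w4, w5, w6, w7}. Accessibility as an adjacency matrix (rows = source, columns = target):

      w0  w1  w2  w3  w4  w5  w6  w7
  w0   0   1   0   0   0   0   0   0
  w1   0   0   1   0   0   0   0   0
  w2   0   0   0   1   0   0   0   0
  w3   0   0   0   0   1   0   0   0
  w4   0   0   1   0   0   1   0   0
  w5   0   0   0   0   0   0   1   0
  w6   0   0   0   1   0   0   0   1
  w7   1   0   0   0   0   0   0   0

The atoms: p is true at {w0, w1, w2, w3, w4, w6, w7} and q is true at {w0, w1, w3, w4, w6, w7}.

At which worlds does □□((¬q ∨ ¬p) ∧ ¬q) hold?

w0: successors {w1}; □((¬q ∨ ¬p) ∧ ¬q) there: w1:T. ✓
w1: successors {w2}; □((¬q ∨ ¬p) ∧ ¬q) there: w2:F. ✗
w2: successors {w3}; □((¬q ∨ ¬p) ∧ ¬q) there: w3:F. ✗
w3: successors {w4}; □((¬q ∨ ¬p) ∧ ¬q) there: w4:T. ✓
w4: successors {w2, w5}; □((¬q ∨ ¬p) ∧ ¬q) there: w2:F, w5:F. ✗
w5: successors {w6}; □((¬q ∨ ¬p) ∧ ¬q) there: w6:F. ✗
w6: successors {w3, w7}; □((¬q ∨ ¬p) ∧ ¬q) there: w3:F, w7:F. ✗
w7: successors {w0}; □((¬q ∨ ¬p) ∧ ¬q) there: w0:F. ✗

{w0, w3}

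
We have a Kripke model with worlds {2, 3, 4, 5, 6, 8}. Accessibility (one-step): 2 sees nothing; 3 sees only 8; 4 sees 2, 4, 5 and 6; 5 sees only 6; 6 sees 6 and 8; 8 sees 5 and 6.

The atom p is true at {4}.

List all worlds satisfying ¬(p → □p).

{4}

2: p → □p is T. ✗
3: p → □p is T. ✗
4: p → □p is F. ✓
5: p → □p is T. ✗
6: p → □p is T. ✗
8: p → □p is T. ✗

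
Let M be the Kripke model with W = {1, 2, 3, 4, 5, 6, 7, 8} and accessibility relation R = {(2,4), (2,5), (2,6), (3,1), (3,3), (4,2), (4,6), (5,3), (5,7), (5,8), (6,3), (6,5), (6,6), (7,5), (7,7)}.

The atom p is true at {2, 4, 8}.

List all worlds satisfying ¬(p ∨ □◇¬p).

1: p ∨ □◇¬p is T. ✗
2: p ∨ □◇¬p is T. ✗
3: p ∨ □◇¬p is F. ✓
4: p ∨ □◇¬p is T. ✗
5: p ∨ □◇¬p is F. ✓
6: p ∨ □◇¬p is T. ✗
7: p ∨ □◇¬p is T. ✗
8: p ∨ □◇¬p is T. ✗

{3, 5}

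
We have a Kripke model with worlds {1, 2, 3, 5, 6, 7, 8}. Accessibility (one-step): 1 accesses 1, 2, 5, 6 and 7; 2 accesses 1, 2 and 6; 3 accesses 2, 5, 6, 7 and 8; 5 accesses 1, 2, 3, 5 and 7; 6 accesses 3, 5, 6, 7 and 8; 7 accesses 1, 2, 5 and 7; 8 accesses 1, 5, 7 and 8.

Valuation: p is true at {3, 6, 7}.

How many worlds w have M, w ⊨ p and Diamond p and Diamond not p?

3

1: p is F, Diamond p and Diamond not p is T. ✗
2: p is F, Diamond p and Diamond not p is T. ✗
3: p is T, Diamond p and Diamond not p is T. ✓
5: p is F, Diamond p and Diamond not p is T. ✗
6: p is T, Diamond p and Diamond not p is T. ✓
7: p is T, Diamond p and Diamond not p is T. ✓
8: p is F, Diamond p and Diamond not p is T. ✗
Satisfying worlds: {3, 6, 7}.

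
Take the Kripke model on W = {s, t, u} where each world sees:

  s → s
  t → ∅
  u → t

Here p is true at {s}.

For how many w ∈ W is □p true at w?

2

s: successors {s}; p there: s:T. ✓
t: no successors, so □p holds vacuously. ✓
u: successors {t}; p there: t:F. ✗
Satisfying worlds: {s, t}.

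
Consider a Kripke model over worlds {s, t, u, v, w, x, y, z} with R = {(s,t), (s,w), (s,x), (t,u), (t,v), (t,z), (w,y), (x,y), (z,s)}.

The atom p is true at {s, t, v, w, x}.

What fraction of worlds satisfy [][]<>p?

s: successors {t, w, x}; []<>p there: t:F, w:F, x:F. ✗
t: successors {u, v, z}; []<>p there: u:T, v:T, z:T. ✓
u: no successors, so [][]<>p holds vacuously. ✓
v: no successors, so [][]<>p holds vacuously. ✓
w: successors {y}; []<>p there: y:T. ✓
x: successors {y}; []<>p there: y:T. ✓
y: no successors, so [][]<>p holds vacuously. ✓
z: successors {s}; []<>p there: s:F. ✗
That's 6 of 8 worlds, so 6/8 = 3/4.

3/4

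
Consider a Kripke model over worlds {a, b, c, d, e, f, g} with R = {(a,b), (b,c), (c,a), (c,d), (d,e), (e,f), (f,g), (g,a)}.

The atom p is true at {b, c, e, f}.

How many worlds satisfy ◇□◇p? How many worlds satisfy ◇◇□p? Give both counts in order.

4 and 4

For ◇□◇p:
a: successors {b}; □◇p there: b:F. ✗
b: successors {c}; □◇p there: c:T. ✓
c: successors {a, d}; □◇p there: a:T, d:T. ✓
d: successors {e}; □◇p there: e:F. ✗
e: successors {f}; □◇p there: f:F. ✗
f: successors {g}; □◇p there: g:T. ✓
g: successors {a}; □◇p there: a:T. ✓
— 4 worlds.
For ◇◇□p:
a: successors {b}; ◇□p there: b:F. ✗
b: successors {c}; ◇□p there: c:T. ✓
c: successors {a, d}; ◇□p there: a:T, d:T. ✓
d: successors {e}; ◇□p there: e:F. ✗
e: successors {f}; ◇□p there: f:F. ✗
f: successors {g}; ◇□p there: g:T. ✓
g: successors {a}; ◇□p there: a:T. ✓
— 4 worlds.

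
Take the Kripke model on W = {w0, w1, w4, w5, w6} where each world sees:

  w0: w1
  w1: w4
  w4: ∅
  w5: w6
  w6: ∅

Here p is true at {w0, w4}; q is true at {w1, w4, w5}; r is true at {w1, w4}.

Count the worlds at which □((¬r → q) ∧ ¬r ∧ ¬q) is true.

w0: successors {w1}; (¬r → q) ∧ ¬r ∧ ¬q there: w1:F. ✗
w1: successors {w4}; (¬r → q) ∧ ¬r ∧ ¬q there: w4:F. ✗
w4: no successors, so □((¬r → q) ∧ ¬r ∧ ¬q) holds vacuously. ✓
w5: successors {w6}; (¬r → q) ∧ ¬r ∧ ¬q there: w6:F. ✗
w6: no successors, so □((¬r → q) ∧ ¬r ∧ ¬q) holds vacuously. ✓
Satisfying worlds: {w4, w6}.

2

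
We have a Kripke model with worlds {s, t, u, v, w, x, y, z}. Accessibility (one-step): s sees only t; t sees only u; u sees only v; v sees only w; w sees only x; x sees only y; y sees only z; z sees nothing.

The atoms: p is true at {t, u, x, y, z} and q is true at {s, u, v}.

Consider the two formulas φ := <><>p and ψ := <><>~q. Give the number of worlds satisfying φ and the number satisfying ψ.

For <><>p:
s: successors {t}; <>p there: t:T. ✓
t: successors {u}; <>p there: u:F. ✗
u: successors {v}; <>p there: v:F. ✗
v: successors {w}; <>p there: w:T. ✓
w: successors {x}; <>p there: x:T. ✓
x: successors {y}; <>p there: y:T. ✓
y: successors {z}; <>p there: z:F. ✗
z: no successors, so <><>p fails. ✗
— 4 worlds.
For <><>~q:
s: successors {t}; <>~q there: t:F. ✗
t: successors {u}; <>~q there: u:F. ✗
u: successors {v}; <>~q there: v:T. ✓
v: successors {w}; <>~q there: w:T. ✓
w: successors {x}; <>~q there: x:T. ✓
x: successors {y}; <>~q there: y:T. ✓
y: successors {z}; <>~q there: z:F. ✗
z: no successors, so <><>~q fails. ✗
— 4 worlds.

4 and 4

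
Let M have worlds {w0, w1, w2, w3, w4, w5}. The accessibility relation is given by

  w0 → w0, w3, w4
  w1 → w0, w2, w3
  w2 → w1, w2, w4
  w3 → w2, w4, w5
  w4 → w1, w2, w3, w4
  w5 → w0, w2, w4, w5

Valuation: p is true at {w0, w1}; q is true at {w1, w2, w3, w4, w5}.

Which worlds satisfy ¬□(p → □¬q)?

{w0, w1, w2, w4, w5}

w0: □(p → □¬q) is F. ✓
w1: □(p → □¬q) is F. ✓
w2: □(p → □¬q) is F. ✓
w3: □(p → □¬q) is T. ✗
w4: □(p → □¬q) is F. ✓
w5: □(p → □¬q) is F. ✓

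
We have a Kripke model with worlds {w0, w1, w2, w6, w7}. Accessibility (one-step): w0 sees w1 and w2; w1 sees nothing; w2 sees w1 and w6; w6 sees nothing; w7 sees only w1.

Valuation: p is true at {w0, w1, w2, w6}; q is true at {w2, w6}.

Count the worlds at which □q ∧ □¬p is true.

w0: □q is F, □¬p is F. ✗
w1: □q is T, □¬p is T. ✓
w2: □q is F, □¬p is F. ✗
w6: □q is T, □¬p is T. ✓
w7: □q is F, □¬p is F. ✗
Satisfying worlds: {w1, w6}.

2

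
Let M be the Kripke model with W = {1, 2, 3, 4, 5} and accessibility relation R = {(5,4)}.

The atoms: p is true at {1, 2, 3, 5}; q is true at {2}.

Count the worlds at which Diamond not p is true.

1: no successors, so Diamond not p fails. ✗
2: no successors, so Diamond not p fails. ✗
3: no successors, so Diamond not p fails. ✗
4: no successors, so Diamond not p fails. ✗
5: successors {4}; not p there: 4:T. ✓
Satisfying worlds: {5}.

1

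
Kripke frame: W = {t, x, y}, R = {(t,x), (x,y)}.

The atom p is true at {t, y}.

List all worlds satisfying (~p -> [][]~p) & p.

t: ~p -> [][]~p is T, p is T. ✓
x: ~p -> [][]~p is T, p is F. ✗
y: ~p -> [][]~p is T, p is T. ✓

{t, y}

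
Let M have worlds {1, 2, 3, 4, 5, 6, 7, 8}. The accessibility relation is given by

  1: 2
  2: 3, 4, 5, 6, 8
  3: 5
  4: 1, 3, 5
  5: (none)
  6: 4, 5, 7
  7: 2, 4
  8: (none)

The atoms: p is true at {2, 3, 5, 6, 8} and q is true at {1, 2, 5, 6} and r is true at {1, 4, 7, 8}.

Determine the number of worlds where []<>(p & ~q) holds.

1: successors {2}; <>(p & ~q) there: 2:T. ✓
2: successors {3, 4, 5, 6, 8}; <>(p & ~q) there: 3:F, 4:T, 5:F, 6:F, 8:F. ✗
3: successors {5}; <>(p & ~q) there: 5:F. ✗
4: successors {1, 3, 5}; <>(p & ~q) there: 1:F, 3:F, 5:F. ✗
5: no successors, so []<>(p & ~q) holds vacuously. ✓
6: successors {4, 5, 7}; <>(p & ~q) there: 4:T, 5:F, 7:F. ✗
7: successors {2, 4}; <>(p & ~q) there: 2:T, 4:T. ✓
8: no successors, so []<>(p & ~q) holds vacuously. ✓
Satisfying worlds: {1, 5, 7, 8}.

4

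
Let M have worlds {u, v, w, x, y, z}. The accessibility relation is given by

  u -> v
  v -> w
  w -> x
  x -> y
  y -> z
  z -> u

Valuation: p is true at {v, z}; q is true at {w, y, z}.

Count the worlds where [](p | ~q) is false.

2

u: successors {v}; p | ~q there: v:T. ✓
v: successors {w}; p | ~q there: w:F. ✗
w: successors {x}; p | ~q there: x:T. ✓
x: successors {y}; p | ~q there: y:F. ✗
y: successors {z}; p | ~q there: z:T. ✓
z: successors {u}; p | ~q there: u:T. ✓
Satisfying worlds: {u, w, y, z}.
So [](p | ~q) fails at the other 2 worlds.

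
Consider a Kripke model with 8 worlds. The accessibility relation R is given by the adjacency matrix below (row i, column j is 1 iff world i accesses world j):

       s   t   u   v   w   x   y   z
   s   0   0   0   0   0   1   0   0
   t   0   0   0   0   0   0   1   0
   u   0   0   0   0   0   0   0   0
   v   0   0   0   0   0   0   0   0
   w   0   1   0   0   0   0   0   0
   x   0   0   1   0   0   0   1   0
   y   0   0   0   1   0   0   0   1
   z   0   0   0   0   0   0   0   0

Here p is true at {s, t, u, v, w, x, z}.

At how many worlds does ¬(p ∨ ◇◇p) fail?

7

s: p ∨ ◇◇p is T. ✗
t: p ∨ ◇◇p is T. ✗
u: p ∨ ◇◇p is T. ✗
v: p ∨ ◇◇p is T. ✗
w: p ∨ ◇◇p is T. ✗
x: p ∨ ◇◇p is T. ✗
y: p ∨ ◇◇p is F. ✓
z: p ∨ ◇◇p is T. ✗
Satisfying worlds: {y}.
So ¬(p ∨ ◇◇p) fails at the other 7 worlds.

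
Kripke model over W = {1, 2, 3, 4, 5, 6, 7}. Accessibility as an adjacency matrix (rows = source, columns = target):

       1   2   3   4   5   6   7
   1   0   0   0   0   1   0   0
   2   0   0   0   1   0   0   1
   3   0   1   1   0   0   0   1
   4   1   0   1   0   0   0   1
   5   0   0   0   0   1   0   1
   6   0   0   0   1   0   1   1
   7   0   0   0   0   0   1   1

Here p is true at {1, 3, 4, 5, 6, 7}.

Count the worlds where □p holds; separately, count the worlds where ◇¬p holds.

6 and 1

For □p:
1: successors {5}; p there: 5:T. ✓
2: successors {4, 7}; p there: 4:T, 7:T. ✓
3: successors {2, 3, 7}; p there: 2:F, 3:T, 7:T. ✗
4: successors {1, 3, 7}; p there: 1:T, 3:T, 7:T. ✓
5: successors {5, 7}; p there: 5:T, 7:T. ✓
6: successors {4, 6, 7}; p there: 4:T, 6:T, 7:T. ✓
7: successors {6, 7}; p there: 6:T, 7:T. ✓
— 6 worlds.
For ◇¬p:
1: successors {5}; ¬p there: 5:F. ✗
2: successors {4, 7}; ¬p there: 4:F, 7:F. ✗
3: successors {2, 3, 7}; ¬p there: 2:T, 3:F, 7:F. ✓
4: successors {1, 3, 7}; ¬p there: 1:F, 3:F, 7:F. ✗
5: successors {5, 7}; ¬p there: 5:F, 7:F. ✗
6: successors {4, 6, 7}; ¬p there: 4:F, 6:F, 7:F. ✗
7: successors {6, 7}; ¬p there: 6:F, 7:F. ✗
— 1 world.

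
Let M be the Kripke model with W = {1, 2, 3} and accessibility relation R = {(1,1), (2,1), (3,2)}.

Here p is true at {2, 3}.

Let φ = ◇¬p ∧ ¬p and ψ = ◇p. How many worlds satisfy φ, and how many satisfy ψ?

1 and 1

For ◇¬p ∧ ¬p:
1: ◇¬p is T, ¬p is T. ✓
2: ◇¬p is T, ¬p is F. ✗
3: ◇¬p is F, ¬p is F. ✗
— 1 world.
For ◇p:
1: successors {1}; p there: 1:F. ✗
2: successors {1}; p there: 1:F. ✗
3: successors {2}; p there: 2:T. ✓
— 1 world.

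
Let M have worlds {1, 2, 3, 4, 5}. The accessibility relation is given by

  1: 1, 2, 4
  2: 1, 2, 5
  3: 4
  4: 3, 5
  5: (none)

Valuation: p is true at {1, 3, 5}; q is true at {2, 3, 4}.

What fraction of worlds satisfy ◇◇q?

4/5

1: successors {1, 2, 4}; ◇q there: 1:T, 2:T, 4:T. ✓
2: successors {1, 2, 5}; ◇q there: 1:T, 2:T, 5:F. ✓
3: successors {4}; ◇q there: 4:T. ✓
4: successors {3, 5}; ◇q there: 3:T, 5:F. ✓
5: no successors, so ◇◇q fails. ✗
That's 4 of 5 worlds, so 4/5.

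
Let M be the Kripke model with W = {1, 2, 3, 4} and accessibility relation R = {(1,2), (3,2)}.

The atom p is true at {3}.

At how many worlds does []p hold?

1: successors {2}; p there: 2:F. ✗
2: no successors, so []p holds vacuously. ✓
3: successors {2}; p there: 2:F. ✗
4: no successors, so []p holds vacuously. ✓
Satisfying worlds: {2, 4}.

2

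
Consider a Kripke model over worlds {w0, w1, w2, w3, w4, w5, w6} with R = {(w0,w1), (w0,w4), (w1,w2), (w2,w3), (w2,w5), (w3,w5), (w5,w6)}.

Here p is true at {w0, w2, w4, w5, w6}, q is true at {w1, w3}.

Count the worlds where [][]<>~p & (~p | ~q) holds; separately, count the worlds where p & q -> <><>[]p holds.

4 and 7

For [][]<>~p & (~p | ~q):
w0: [][]<>~p is T, ~p | ~q is T. ✓
w1: [][]<>~p is F, ~p | ~q is T. ✗
w2: [][]<>~p is F, ~p | ~q is T. ✗
w3: [][]<>~p is F, ~p | ~q is T. ✗
w4: [][]<>~p is T, ~p | ~q is T. ✓
w5: [][]<>~p is T, ~p | ~q is T. ✓
w6: [][]<>~p is T, ~p | ~q is T. ✓
— 4 worlds.
For p & q -> <><>[]p:
w0: p & q is F, <><>[]p is F. ✓
w1: p & q is F, <><>[]p is T. ✓
w2: p & q is F, <><>[]p is T. ✓
w3: p & q is F, <><>[]p is T. ✓
w4: p & q is F, <><>[]p is F. ✓
w5: p & q is F, <><>[]p is F. ✓
w6: p & q is F, <><>[]p is F. ✓
— 7 worlds.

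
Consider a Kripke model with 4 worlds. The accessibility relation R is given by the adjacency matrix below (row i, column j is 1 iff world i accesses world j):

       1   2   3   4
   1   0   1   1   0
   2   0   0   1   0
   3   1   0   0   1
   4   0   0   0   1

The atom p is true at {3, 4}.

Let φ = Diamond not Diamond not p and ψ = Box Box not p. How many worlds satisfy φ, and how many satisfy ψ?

3 and 0

For Diamond not Diamond not p:
1: successors {2, 3}; not Diamond not p there: 2:T, 3:F. ✓
2: successors {3}; not Diamond not p there: 3:F. ✗
3: successors {1, 4}; not Diamond not p there: 1:F, 4:T. ✓
4: successors {4}; not Diamond not p there: 4:T. ✓
— 3 worlds.
For Box Box not p:
1: successors {2, 3}; Box not p there: 2:F, 3:F. ✗
2: successors {3}; Box not p there: 3:F. ✗
3: successors {1, 4}; Box not p there: 1:F, 4:F. ✗
4: successors {4}; Box not p there: 4:F. ✗
— 0 worlds.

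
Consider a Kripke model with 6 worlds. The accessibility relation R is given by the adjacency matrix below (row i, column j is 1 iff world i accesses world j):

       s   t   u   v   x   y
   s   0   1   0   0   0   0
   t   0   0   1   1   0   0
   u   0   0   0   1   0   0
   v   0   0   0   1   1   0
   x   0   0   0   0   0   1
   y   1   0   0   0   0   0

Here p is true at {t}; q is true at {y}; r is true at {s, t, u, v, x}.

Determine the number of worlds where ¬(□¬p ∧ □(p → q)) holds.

s: □¬p ∧ □(p → q) is F. ✓
t: □¬p ∧ □(p → q) is T. ✗
u: □¬p ∧ □(p → q) is T. ✗
v: □¬p ∧ □(p → q) is T. ✗
x: □¬p ∧ □(p → q) is T. ✗
y: □¬p ∧ □(p → q) is T. ✗
Satisfying worlds: {s}.

1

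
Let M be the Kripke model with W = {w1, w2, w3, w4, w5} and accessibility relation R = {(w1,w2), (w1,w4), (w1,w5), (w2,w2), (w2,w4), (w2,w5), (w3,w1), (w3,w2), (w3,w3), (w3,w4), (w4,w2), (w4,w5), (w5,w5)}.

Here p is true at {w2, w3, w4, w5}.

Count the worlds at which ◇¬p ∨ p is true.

4

w1: ◇¬p is F, p is F. ✗
w2: ◇¬p is F, p is T. ✓
w3: ◇¬p is T, p is T. ✓
w4: ◇¬p is F, p is T. ✓
w5: ◇¬p is F, p is T. ✓
Satisfying worlds: {w2, w3, w4, w5}.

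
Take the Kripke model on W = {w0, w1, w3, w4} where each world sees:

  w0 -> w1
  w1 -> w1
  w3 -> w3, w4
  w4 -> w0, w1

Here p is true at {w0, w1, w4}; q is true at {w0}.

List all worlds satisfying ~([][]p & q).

w0: [][]p & q is T. ✗
w1: [][]p & q is F. ✓
w3: [][]p & q is F. ✓
w4: [][]p & q is F. ✓

{w1, w3, w4}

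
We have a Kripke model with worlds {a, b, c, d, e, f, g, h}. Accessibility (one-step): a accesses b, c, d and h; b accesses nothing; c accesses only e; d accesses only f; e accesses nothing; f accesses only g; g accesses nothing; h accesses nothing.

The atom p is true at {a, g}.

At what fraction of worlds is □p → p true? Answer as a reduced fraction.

a: □p is F, p is T. ✓
b: □p is T, p is F. ✗
c: □p is F, p is F. ✓
d: □p is F, p is F. ✓
e: □p is T, p is F. ✗
f: □p is T, p is F. ✗
g: □p is T, p is T. ✓
h: □p is T, p is F. ✗
That's 4 of 8 worlds, so 4/8 = 1/2.

1/2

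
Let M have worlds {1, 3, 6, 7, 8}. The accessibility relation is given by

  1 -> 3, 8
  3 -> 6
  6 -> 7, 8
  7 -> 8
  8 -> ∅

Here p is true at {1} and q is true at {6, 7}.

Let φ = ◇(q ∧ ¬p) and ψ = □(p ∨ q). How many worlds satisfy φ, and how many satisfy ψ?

2 and 2

For ◇(q ∧ ¬p):
1: successors {3, 8}; q ∧ ¬p there: 3:F, 8:F. ✗
3: successors {6}; q ∧ ¬p there: 6:T. ✓
6: successors {7, 8}; q ∧ ¬p there: 7:T, 8:F. ✓
7: successors {8}; q ∧ ¬p there: 8:F. ✗
8: no successors, so ◇(q ∧ ¬p) fails. ✗
— 2 worlds.
For □(p ∨ q):
1: successors {3, 8}; p ∨ q there: 3:F, 8:F. ✗
3: successors {6}; p ∨ q there: 6:T. ✓
6: successors {7, 8}; p ∨ q there: 7:T, 8:F. ✗
7: successors {8}; p ∨ q there: 8:F. ✗
8: no successors, so □(p ∨ q) holds vacuously. ✓
— 2 worlds.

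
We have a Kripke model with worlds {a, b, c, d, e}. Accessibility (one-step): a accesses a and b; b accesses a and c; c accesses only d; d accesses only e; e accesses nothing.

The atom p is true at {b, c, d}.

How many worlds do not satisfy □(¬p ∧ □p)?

3

a: successors {a, b}; ¬p ∧ □p there: a:F, b:F. ✗
b: successors {a, c}; ¬p ∧ □p there: a:F, c:F. ✗
c: successors {d}; ¬p ∧ □p there: d:F. ✗
d: successors {e}; ¬p ∧ □p there: e:T. ✓
e: no successors, so □(¬p ∧ □p) holds vacuously. ✓
Satisfying worlds: {d, e}.
So □(¬p ∧ □p) fails at the other 3 worlds.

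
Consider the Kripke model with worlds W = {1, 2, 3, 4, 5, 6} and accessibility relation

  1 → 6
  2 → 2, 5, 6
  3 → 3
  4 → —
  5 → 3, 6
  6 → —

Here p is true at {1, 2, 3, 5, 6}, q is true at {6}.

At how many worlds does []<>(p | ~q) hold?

3

1: successors {6}; <>(p | ~q) there: 6:F. ✗
2: successors {2, 5, 6}; <>(p | ~q) there: 2:T, 5:T, 6:F. ✗
3: successors {3}; <>(p | ~q) there: 3:T. ✓
4: no successors, so []<>(p | ~q) holds vacuously. ✓
5: successors {3, 6}; <>(p | ~q) there: 3:T, 6:F. ✗
6: no successors, so []<>(p | ~q) holds vacuously. ✓
Satisfying worlds: {3, 4, 6}.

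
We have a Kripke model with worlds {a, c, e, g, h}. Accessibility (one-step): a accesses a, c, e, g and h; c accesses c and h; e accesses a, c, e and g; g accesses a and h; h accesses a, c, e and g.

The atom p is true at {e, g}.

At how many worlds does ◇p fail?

2

a: successors {a, c, e, g, h}; p there: a:F, c:F, e:T, g:T, h:F. ✓
c: successors {c, h}; p there: c:F, h:F. ✗
e: successors {a, c, e, g}; p there: a:F, c:F, e:T, g:T. ✓
g: successors {a, h}; p there: a:F, h:F. ✗
h: successors {a, c, e, g}; p there: a:F, c:F, e:T, g:T. ✓
Satisfying worlds: {a, e, h}.
So ◇p fails at the other 2 worlds.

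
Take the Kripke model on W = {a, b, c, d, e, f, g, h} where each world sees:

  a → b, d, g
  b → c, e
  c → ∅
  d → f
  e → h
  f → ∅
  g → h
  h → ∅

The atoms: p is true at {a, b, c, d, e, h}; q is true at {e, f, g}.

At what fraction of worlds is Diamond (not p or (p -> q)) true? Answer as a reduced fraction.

a: successors {b, d, g}; not p or (p -> q) there: b:F, d:F, g:T. ✓
b: successors {c, e}; not p or (p -> q) there: c:F, e:T. ✓
c: no successors, so Diamond (not p or (p -> q)) fails. ✗
d: successors {f}; not p or (p -> q) there: f:T. ✓
e: successors {h}; not p or (p -> q) there: h:F. ✗
f: no successors, so Diamond (not p or (p -> q)) fails. ✗
g: successors {h}; not p or (p -> q) there: h:F. ✗
h: no successors, so Diamond (not p or (p -> q)) fails. ✗
That's 3 of 8 worlds, so 3/8.

3/8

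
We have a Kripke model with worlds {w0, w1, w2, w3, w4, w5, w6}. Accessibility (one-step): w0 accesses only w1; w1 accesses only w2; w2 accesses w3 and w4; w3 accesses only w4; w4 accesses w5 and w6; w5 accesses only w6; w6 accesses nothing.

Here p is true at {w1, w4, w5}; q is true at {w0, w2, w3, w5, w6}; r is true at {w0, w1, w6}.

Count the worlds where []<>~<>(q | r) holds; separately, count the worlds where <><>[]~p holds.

For []<>~<>(q | r):
w0: successors {w1}; <>~<>(q | r) there: w1:F. ✗
w1: successors {w2}; <>~<>(q | r) there: w2:T. ✓
w2: successors {w3, w4}; <>~<>(q | r) there: w3:F, w4:T. ✗
w3: successors {w4}; <>~<>(q | r) there: w4:T. ✓
w4: successors {w5, w6}; <>~<>(q | r) there: w5:T, w6:F. ✗
w5: successors {w6}; <>~<>(q | r) there: w6:F. ✗
w6: no successors, so []<>~<>(q | r) holds vacuously. ✓
— 3 worlds.
For <><>[]~p:
w0: successors {w1}; <>[]~p there: w1:F. ✗
w1: successors {w2}; <>[]~p there: w2:F. ✗
w2: successors {w3, w4}; <>[]~p there: w3:F, w4:T. ✓
w3: successors {w4}; <>[]~p there: w4:T. ✓
w4: successors {w5, w6}; <>[]~p there: w5:T, w6:F. ✓
w5: successors {w6}; <>[]~p there: w6:F. ✗
w6: no successors, so <><>[]~p fails. ✗
— 3 worlds.

3 and 3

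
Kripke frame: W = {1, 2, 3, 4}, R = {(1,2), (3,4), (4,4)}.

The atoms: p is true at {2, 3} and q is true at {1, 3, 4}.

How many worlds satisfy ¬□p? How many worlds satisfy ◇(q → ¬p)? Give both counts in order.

2 and 3

For ¬□p:
1: □p is T. ✗
2: □p is T. ✗
3: □p is F. ✓
4: □p is F. ✓
— 2 worlds.
For ◇(q → ¬p):
1: successors {2}; q → ¬p there: 2:T. ✓
2: no successors, so ◇(q → ¬p) fails. ✗
3: successors {4}; q → ¬p there: 4:T. ✓
4: successors {4}; q → ¬p there: 4:T. ✓
— 3 worlds.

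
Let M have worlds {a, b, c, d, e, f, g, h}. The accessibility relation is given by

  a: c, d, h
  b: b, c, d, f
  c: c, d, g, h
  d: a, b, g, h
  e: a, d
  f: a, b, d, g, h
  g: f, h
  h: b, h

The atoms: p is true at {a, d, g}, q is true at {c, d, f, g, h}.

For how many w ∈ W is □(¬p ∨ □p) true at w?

2

a: successors {c, d, h}; ¬p ∨ □p there: c:T, d:F, h:T. ✗
b: successors {b, c, d, f}; ¬p ∨ □p there: b:T, c:T, d:F, f:T. ✗
c: successors {c, d, g, h}; ¬p ∨ □p there: c:T, d:F, g:F, h:T. ✗
d: successors {a, b, g, h}; ¬p ∨ □p there: a:F, b:T, g:F, h:T. ✗
e: successors {a, d}; ¬p ∨ □p there: a:F, d:F. ✗
f: successors {a, b, d, g, h}; ¬p ∨ □p there: a:F, b:T, d:F, g:F, h:T. ✗
g: successors {f, h}; ¬p ∨ □p there: f:T, h:T. ✓
h: successors {b, h}; ¬p ∨ □p there: b:T, h:T. ✓
Satisfying worlds: {g, h}.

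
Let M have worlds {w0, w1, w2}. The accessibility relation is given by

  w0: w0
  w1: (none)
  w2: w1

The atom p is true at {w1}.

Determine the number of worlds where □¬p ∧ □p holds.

1

w0: □¬p is T, □p is F. ✗
w1: □¬p is T, □p is T. ✓
w2: □¬p is F, □p is T. ✗
Satisfying worlds: {w1}.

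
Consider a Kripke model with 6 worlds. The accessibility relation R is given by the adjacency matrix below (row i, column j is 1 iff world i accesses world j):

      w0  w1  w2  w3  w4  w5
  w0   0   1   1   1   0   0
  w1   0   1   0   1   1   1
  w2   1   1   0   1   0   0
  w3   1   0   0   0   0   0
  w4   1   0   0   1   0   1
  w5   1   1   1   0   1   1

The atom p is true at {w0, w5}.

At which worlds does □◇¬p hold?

w0: successors {w1, w2, w3}; ◇¬p there: w1:T, w2:T, w3:F. ✗
w1: successors {w1, w3, w4, w5}; ◇¬p there: w1:T, w3:F, w4:T, w5:T. ✗
w2: successors {w0, w1, w3}; ◇¬p there: w0:T, w1:T, w3:F. ✗
w3: successors {w0}; ◇¬p there: w0:T. ✓
w4: successors {w0, w3, w5}; ◇¬p there: w0:T, w3:F, w5:T. ✗
w5: successors {w0, w1, w2, w4, w5}; ◇¬p there: w0:T, w1:T, w2:T, w4:T, w5:T. ✓

{w3, w5}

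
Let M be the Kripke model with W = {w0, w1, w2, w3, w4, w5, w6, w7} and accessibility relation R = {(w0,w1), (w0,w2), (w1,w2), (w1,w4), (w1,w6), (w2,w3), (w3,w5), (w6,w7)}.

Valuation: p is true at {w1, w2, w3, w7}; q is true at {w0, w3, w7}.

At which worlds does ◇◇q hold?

w0: successors {w1, w2}; ◇q there: w1:F, w2:T. ✓
w1: successors {w2, w4, w6}; ◇q there: w2:T, w4:F, w6:T. ✓
w2: successors {w3}; ◇q there: w3:F. ✗
w3: successors {w5}; ◇q there: w5:F. ✗
w4: no successors, so ◇◇q fails. ✗
w5: no successors, so ◇◇q fails. ✗
w6: successors {w7}; ◇q there: w7:F. ✗
w7: no successors, so ◇◇q fails. ✗

{w0, w1}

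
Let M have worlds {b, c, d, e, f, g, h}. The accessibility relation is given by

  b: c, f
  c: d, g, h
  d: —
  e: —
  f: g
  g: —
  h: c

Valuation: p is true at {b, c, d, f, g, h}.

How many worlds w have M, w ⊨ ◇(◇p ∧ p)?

3

b: successors {c, f}; ◇p ∧ p there: c:T, f:T. ✓
c: successors {d, g, h}; ◇p ∧ p there: d:F, g:F, h:T. ✓
d: no successors, so ◇(◇p ∧ p) fails. ✗
e: no successors, so ◇(◇p ∧ p) fails. ✗
f: successors {g}; ◇p ∧ p there: g:F. ✗
g: no successors, so ◇(◇p ∧ p) fails. ✗
h: successors {c}; ◇p ∧ p there: c:T. ✓
Satisfying worlds: {b, c, h}.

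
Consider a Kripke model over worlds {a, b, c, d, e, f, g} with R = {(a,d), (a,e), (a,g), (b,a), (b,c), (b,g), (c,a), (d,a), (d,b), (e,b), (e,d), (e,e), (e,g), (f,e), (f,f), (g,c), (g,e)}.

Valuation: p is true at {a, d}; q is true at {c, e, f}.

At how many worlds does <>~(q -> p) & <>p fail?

a: <>~(q -> p) is T, <>p is T. ✓
b: <>~(q -> p) is T, <>p is T. ✓
c: <>~(q -> p) is F, <>p is T. ✗
d: <>~(q -> p) is F, <>p is T. ✗
e: <>~(q -> p) is T, <>p is T. ✓
f: <>~(q -> p) is T, <>p is F. ✗
g: <>~(q -> p) is T, <>p is F. ✗
Satisfying worlds: {a, b, e}.
So <>~(q -> p) & <>p fails at the other 4 worlds.

4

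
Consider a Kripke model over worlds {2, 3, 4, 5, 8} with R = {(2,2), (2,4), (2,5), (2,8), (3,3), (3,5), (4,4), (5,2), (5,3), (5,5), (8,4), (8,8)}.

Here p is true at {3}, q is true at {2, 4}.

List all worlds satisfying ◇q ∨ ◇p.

{2, 3, 4, 5, 8}

2: ◇q is T, ◇p is F. ✓
3: ◇q is F, ◇p is T. ✓
4: ◇q is T, ◇p is F. ✓
5: ◇q is T, ◇p is T. ✓
8: ◇q is T, ◇p is F. ✓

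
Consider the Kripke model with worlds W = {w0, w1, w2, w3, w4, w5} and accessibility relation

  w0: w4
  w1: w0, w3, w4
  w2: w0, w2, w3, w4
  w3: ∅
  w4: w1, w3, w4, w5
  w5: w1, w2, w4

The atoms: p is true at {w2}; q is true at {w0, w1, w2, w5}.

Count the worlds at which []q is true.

1

w0: successors {w4}; q there: w4:F. ✗
w1: successors {w0, w3, w4}; q there: w0:T, w3:F, w4:F. ✗
w2: successors {w0, w2, w3, w4}; q there: w0:T, w2:T, w3:F, w4:F. ✗
w3: no successors, so []q holds vacuously. ✓
w4: successors {w1, w3, w4, w5}; q there: w1:T, w3:F, w4:F, w5:T. ✗
w5: successors {w1, w2, w4}; q there: w1:T, w2:T, w4:F. ✗
Satisfying worlds: {w3}.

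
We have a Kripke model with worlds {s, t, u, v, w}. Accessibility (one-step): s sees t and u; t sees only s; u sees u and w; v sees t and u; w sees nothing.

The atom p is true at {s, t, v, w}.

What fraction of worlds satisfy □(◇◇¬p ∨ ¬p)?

s: successors {t, u}; ◇◇¬p ∨ ¬p there: t:T, u:T. ✓
t: successors {s}; ◇◇¬p ∨ ¬p there: s:T. ✓
u: successors {u, w}; ◇◇¬p ∨ ¬p there: u:T, w:F. ✗
v: successors {t, u}; ◇◇¬p ∨ ¬p there: t:T, u:T. ✓
w: no successors, so □(◇◇¬p ∨ ¬p) holds vacuously. ✓
That's 4 of 5 worlds, so 4/5.

4/5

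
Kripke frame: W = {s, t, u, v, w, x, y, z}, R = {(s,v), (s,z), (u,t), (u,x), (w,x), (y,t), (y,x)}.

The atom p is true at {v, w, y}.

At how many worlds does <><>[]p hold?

0

s: successors {v, z}; <>[]p there: v:F, z:F. ✗
t: no successors, so <><>[]p fails. ✗
u: successors {t, x}; <>[]p there: t:F, x:F. ✗
v: no successors, so <><>[]p fails. ✗
w: successors {x}; <>[]p there: x:F. ✗
x: no successors, so <><>[]p fails. ✗
y: successors {t, x}; <>[]p there: t:F, x:F. ✗
z: no successors, so <><>[]p fails. ✗
Satisfying worlds: ∅.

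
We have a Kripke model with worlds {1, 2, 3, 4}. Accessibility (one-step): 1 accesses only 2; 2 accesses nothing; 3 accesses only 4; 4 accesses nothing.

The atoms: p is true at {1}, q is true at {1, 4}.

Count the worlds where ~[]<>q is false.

2

1: []<>q is F. ✓
2: []<>q is T. ✗
3: []<>q is F. ✓
4: []<>q is T. ✗
Satisfying worlds: {1, 3}.
So ~[]<>q fails at the other 2 worlds.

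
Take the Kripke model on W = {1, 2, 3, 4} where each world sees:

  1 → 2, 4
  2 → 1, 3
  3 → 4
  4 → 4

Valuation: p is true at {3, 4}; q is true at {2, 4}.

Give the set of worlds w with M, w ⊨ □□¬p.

∅

1: successors {2, 4}; □¬p there: 2:F, 4:F. ✗
2: successors {1, 3}; □¬p there: 1:F, 3:F. ✗
3: successors {4}; □¬p there: 4:F. ✗
4: successors {4}; □¬p there: 4:F. ✗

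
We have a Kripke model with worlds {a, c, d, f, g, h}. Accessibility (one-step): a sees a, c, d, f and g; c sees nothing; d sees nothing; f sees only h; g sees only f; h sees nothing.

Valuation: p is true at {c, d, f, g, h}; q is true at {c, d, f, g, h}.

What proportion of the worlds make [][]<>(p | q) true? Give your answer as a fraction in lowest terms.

2/3

a: successors {a, c, d, f, g}; []<>(p | q) there: a:F, c:T, d:T, f:F, g:T. ✗
c: no successors, so [][]<>(p | q) holds vacuously. ✓
d: no successors, so [][]<>(p | q) holds vacuously. ✓
f: successors {h}; []<>(p | q) there: h:T. ✓
g: successors {f}; []<>(p | q) there: f:F. ✗
h: no successors, so [][]<>(p | q) holds vacuously. ✓
That's 4 of 6 worlds, so 4/6 = 2/3.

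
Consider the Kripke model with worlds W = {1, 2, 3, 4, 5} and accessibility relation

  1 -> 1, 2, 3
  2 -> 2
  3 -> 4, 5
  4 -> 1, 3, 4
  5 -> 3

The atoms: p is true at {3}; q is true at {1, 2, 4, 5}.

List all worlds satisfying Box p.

1: successors {1, 2, 3}; p there: 1:F, 2:F, 3:T. ✗
2: successors {2}; p there: 2:F. ✗
3: successors {4, 5}; p there: 4:F, 5:F. ✗
4: successors {1, 3, 4}; p there: 1:F, 3:T, 4:F. ✗
5: successors {3}; p there: 3:T. ✓

{5}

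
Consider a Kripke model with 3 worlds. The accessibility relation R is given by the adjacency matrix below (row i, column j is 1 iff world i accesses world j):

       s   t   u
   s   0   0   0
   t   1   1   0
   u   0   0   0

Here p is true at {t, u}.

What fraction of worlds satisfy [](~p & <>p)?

2/3

s: no successors, so [](~p & <>p) holds vacuously. ✓
t: successors {s, t}; ~p & <>p there: s:F, t:F. ✗
u: no successors, so [](~p & <>p) holds vacuously. ✓
That's 2 of 3 worlds, so 2/3.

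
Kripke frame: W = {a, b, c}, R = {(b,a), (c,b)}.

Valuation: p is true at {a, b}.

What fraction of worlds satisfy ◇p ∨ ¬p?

2/3

a: ◇p is F, ¬p is F. ✗
b: ◇p is T, ¬p is F. ✓
c: ◇p is T, ¬p is T. ✓
That's 2 of 3 worlds, so 2/3.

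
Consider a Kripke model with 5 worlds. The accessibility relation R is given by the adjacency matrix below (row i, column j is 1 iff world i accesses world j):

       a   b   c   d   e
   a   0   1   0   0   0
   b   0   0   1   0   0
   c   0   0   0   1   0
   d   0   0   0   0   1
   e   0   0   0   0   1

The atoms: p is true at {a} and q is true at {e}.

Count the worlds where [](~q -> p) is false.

3

a: successors {b}; ~q -> p there: b:F. ✗
b: successors {c}; ~q -> p there: c:F. ✗
c: successors {d}; ~q -> p there: d:F. ✗
d: successors {e}; ~q -> p there: e:T. ✓
e: successors {e}; ~q -> p there: e:T. ✓
Satisfying worlds: {d, e}.
So [](~q -> p) fails at the other 3 worlds.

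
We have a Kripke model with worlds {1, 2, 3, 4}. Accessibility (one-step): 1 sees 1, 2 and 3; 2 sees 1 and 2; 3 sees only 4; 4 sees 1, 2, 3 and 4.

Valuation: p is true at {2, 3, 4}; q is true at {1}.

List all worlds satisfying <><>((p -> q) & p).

∅

1: successors {1, 2, 3}; <>((p -> q) & p) there: 1:F, 2:F, 3:F. ✗
2: successors {1, 2}; <>((p -> q) & p) there: 1:F, 2:F. ✗
3: successors {4}; <>((p -> q) & p) there: 4:F. ✗
4: successors {1, 2, 3, 4}; <>((p -> q) & p) there: 1:F, 2:F, 3:F, 4:F. ✗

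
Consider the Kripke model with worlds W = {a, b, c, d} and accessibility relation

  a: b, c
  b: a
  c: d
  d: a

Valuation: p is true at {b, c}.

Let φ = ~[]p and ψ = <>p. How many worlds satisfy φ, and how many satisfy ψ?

3 and 1

For ~[]p:
a: []p is T. ✗
b: []p is F. ✓
c: []p is F. ✓
d: []p is F. ✓
— 3 worlds.
For <>p:
a: successors {b, c}; p there: b:T, c:T. ✓
b: successors {a}; p there: a:F. ✗
c: successors {d}; p there: d:F. ✗
d: successors {a}; p there: a:F. ✗
— 1 world.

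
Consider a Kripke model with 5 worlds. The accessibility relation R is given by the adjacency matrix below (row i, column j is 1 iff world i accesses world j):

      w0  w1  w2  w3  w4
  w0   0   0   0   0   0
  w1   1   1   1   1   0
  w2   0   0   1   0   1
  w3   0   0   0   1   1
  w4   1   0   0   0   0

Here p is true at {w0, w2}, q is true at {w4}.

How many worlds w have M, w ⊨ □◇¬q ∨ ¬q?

4

w0: □◇¬q is T, ¬q is T. ✓
w1: □◇¬q is F, ¬q is T. ✓
w2: □◇¬q is T, ¬q is T. ✓
w3: □◇¬q is T, ¬q is T. ✓
w4: □◇¬q is F, ¬q is F. ✗
Satisfying worlds: {w0, w1, w2, w3}.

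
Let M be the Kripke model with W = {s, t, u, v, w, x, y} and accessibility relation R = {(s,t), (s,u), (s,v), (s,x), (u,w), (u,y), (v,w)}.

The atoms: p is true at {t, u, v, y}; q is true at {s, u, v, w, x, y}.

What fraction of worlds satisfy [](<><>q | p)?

s: successors {t, u, v, x}; <><>q | p there: t:T, u:T, v:T, x:F. ✗
t: no successors, so [](<><>q | p) holds vacuously. ✓
u: successors {w, y}; <><>q | p there: w:F, y:T. ✗
v: successors {w}; <><>q | p there: w:F. ✗
w: no successors, so [](<><>q | p) holds vacuously. ✓
x: no successors, so [](<><>q | p) holds vacuously. ✓
y: no successors, so [](<><>q | p) holds vacuously. ✓
That's 4 of 7 worlds, so 4/7.

4/7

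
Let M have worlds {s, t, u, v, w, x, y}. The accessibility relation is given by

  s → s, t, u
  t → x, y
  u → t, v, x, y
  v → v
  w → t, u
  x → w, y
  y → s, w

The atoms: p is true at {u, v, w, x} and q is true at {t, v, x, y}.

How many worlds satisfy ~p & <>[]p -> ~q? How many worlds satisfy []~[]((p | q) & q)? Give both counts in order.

For ~p & <>[]p -> ~q:
s: ~p & <>[]p is F, ~q is T. ✓
t: ~p & <>[]p is F, ~q is F. ✓
u: ~p & <>[]p is F, ~q is T. ✓
v: ~p & <>[]p is F, ~q is F. ✓
w: ~p & <>[]p is F, ~q is T. ✓
x: ~p & <>[]p is F, ~q is F. ✓
y: ~p & <>[]p is F, ~q is F. ✓
— 7 worlds.
For []~[]((p | q) & q):
s: successors {s, t, u}; ~[]((p | q) & q) there: s:T, t:F, u:F. ✗
t: successors {x, y}; ~[]((p | q) & q) there: x:T, y:T. ✓
u: successors {t, v, x, y}; ~[]((p | q) & q) there: t:F, v:F, x:T, y:T. ✗
v: successors {v}; ~[]((p | q) & q) there: v:F. ✗
w: successors {t, u}; ~[]((p | q) & q) there: t:F, u:F. ✗
x: successors {w, y}; ~[]((p | q) & q) there: w:T, y:T. ✓
y: successors {s, w}; ~[]((p | q) & q) there: s:T, w:T. ✓
— 3 worlds.

7 and 3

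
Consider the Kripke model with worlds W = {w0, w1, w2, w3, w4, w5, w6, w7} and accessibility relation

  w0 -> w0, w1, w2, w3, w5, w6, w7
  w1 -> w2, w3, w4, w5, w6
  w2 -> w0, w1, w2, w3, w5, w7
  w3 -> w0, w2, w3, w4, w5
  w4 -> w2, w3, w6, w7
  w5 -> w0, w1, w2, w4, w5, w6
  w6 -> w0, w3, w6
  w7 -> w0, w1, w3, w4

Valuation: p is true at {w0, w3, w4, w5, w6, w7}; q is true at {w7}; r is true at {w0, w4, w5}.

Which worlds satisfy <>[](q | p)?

w0: successors {w0, w1, w2, w3, w5, w6, w7}; [](q | p) there: w0:F, w1:F, w2:F, w3:F, w5:F, w6:T, w7:F. ✓
w1: successors {w2, w3, w4, w5, w6}; [](q | p) there: w2:F, w3:F, w4:F, w5:F, w6:T. ✓
w2: successors {w0, w1, w2, w3, w5, w7}; [](q | p) there: w0:F, w1:F, w2:F, w3:F, w5:F, w7:F. ✗
w3: successors {w0, w2, w3, w4, w5}; [](q | p) there: w0:F, w2:F, w3:F, w4:F, w5:F. ✗
w4: successors {w2, w3, w6, w7}; [](q | p) there: w2:F, w3:F, w6:T, w7:F. ✓
w5: successors {w0, w1, w2, w4, w5, w6}; [](q | p) there: w0:F, w1:F, w2:F, w4:F, w5:F, w6:T. ✓
w6: successors {w0, w3, w6}; [](q | p) there: w0:F, w3:F, w6:T. ✓
w7: successors {w0, w1, w3, w4}; [](q | p) there: w0:F, w1:F, w3:F, w4:F. ✗

{w0, w1, w4, w5, w6}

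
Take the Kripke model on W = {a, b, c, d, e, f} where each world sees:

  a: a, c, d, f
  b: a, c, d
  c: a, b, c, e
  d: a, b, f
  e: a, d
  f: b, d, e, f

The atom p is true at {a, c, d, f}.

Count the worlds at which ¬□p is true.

a: □p is T. ✗
b: □p is T. ✗
c: □p is F. ✓
d: □p is F. ✓
e: □p is T. ✗
f: □p is F. ✓
Satisfying worlds: {c, d, f}.

3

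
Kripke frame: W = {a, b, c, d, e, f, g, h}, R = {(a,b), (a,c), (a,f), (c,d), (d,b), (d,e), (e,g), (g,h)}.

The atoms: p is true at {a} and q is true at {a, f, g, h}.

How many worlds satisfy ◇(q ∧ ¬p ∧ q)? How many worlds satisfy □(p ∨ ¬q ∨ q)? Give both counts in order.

For ◇(q ∧ ¬p ∧ q):
a: successors {b, c, f}; q ∧ ¬p ∧ q there: b:F, c:F, f:T. ✓
b: no successors, so ◇(q ∧ ¬p ∧ q) fails. ✗
c: successors {d}; q ∧ ¬p ∧ q there: d:F. ✗
d: successors {b, e}; q ∧ ¬p ∧ q there: b:F, e:F. ✗
e: successors {g}; q ∧ ¬p ∧ q there: g:T. ✓
f: no successors, so ◇(q ∧ ¬p ∧ q) fails. ✗
g: successors {h}; q ∧ ¬p ∧ q there: h:T. ✓
h: no successors, so ◇(q ∧ ¬p ∧ q) fails. ✗
— 3 worlds.
For □(p ∨ ¬q ∨ q):
a: successors {b, c, f}; p ∨ ¬q ∨ q there: b:T, c:T, f:T. ✓
b: no successors, so □(p ∨ ¬q ∨ q) holds vacuously. ✓
c: successors {d}; p ∨ ¬q ∨ q there: d:T. ✓
d: successors {b, e}; p ∨ ¬q ∨ q there: b:T, e:T. ✓
e: successors {g}; p ∨ ¬q ∨ q there: g:T. ✓
f: no successors, so □(p ∨ ¬q ∨ q) holds vacuously. ✓
g: successors {h}; p ∨ ¬q ∨ q there: h:T. ✓
h: no successors, so □(p ∨ ¬q ∨ q) holds vacuously. ✓
— 8 worlds.

3 and 8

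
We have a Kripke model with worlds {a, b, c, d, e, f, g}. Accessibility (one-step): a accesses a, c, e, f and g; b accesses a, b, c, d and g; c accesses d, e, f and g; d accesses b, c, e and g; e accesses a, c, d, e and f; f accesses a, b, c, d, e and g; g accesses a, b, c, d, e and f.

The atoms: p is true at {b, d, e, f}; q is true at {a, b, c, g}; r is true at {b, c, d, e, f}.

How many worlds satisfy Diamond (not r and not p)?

a: successors {a, c, e, f, g}; not r and not p there: a:T, c:F, e:F, f:F, g:T. ✓
b: successors {a, b, c, d, g}; not r and not p there: a:T, b:F, c:F, d:F, g:T. ✓
c: successors {d, e, f, g}; not r and not p there: d:F, e:F, f:F, g:T. ✓
d: successors {b, c, e, g}; not r and not p there: b:F, c:F, e:F, g:T. ✓
e: successors {a, c, d, e, f}; not r and not p there: a:T, c:F, d:F, e:F, f:F. ✓
f: successors {a, b, c, d, e, g}; not r and not p there: a:T, b:F, c:F, d:F, e:F, g:T. ✓
g: successors {a, b, c, d, e, f}; not r and not p there: a:T, b:F, c:F, d:F, e:F, f:F. ✓
Satisfying worlds: {a, b, c, d, e, f, g}.

7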